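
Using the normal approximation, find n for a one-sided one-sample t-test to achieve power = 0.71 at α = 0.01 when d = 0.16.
n = 324

Sample size formula (one-sample t-test, normal approximation):
n = ((z_α + z_β) / d)²

z_α = 2.326 (for α = 0.01, one-sided)
z_β = 0.553 (for power = 0.71)
d = 0.16

n = ((2.326 + 0.553) / 0.16)²
n = (17.994)²
n ≈ 323.78
Round up to the next whole number: n = 324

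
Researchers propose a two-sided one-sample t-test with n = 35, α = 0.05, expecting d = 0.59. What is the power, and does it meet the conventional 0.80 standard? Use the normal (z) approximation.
Power ≈ 0.94; the study is adequately powered (power ≥ 0.80)

Power calculation (one-sample t-test, normal approximation):
z_β = d · √n - z_{α/2}
z_β = 0.59 · √35 - 1.960
z_β = 0.59 · 5.916 - 1.960
z_β = 1.531

Power = Φ(z_β) = Φ(1.531) ≈ 0.937

Effect size d = 0.59 is medium by Cohen's convention (0.2/0.5/0.8).

Threshold: power ≥ 0.80 is conventionally adequate.
Power ≈ 0.94 → the study is adequately powered (power ≥ 0.80).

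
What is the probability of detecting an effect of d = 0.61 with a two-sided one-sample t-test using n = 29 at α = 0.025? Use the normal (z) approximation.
Power ≈ 0.85

Power calculation (one-sample t-test, normal approximation):
z_β = d · √n - z_{α/2}
z_β = 0.61 · √29 - 2.241
z_β = 0.61 · 5.385 - 2.241
z_β = 1.044

Power = Φ(z_β) = Φ(1.044) ≈ 0.852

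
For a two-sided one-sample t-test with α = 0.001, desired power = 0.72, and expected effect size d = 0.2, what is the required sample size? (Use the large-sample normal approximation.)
n = 376

Sample size formula (one-sample t-test, normal approximation):
n = ((z_{α/2} + z_β) / d)²

z_{α/2} = 3.291 (for α = 0.001, two-sided)
z_β = 0.583 (for power = 0.72)
d = 0.2

n = ((3.291 + 0.583) / 0.2)²
n = (19.370)²
n ≈ 375.20
Round up to the next whole number: n = 376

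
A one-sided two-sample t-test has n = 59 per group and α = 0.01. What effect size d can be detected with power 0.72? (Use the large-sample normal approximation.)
d ≈ 0.54

Minimum detectable effect (two-sample t-test, normal approximation):
d = (z_α + z_β) / √(n/2)
d = (2.326 + 0.583) / √(59/2)
d = 2.909 / 5.431
d ≈ 0.54

By Cohen's convention (0.2 small / 0.5 medium / 0.8 large): medium effect.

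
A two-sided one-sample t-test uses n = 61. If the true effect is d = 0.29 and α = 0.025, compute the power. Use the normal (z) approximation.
Power ≈ 0.51

Power calculation (one-sample t-test, normal approximation):
z_β = d · √n - z_{α/2}
z_β = 0.29 · √61 - 2.241
z_β = 0.29 · 7.810 - 2.241
z_β = 0.024

Power = Φ(z_β) = Φ(0.024) ≈ 0.509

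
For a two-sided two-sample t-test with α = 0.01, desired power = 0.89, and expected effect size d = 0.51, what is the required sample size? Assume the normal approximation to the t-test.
n = 112 per group

Sample size formula (two-sample t-test, normal approximation):
n = 2 · ((z_{α/2} + z_β) / d)²

z_{α/2} = 2.576 (for α = 0.01, two-sided)
z_β = 1.227 (for power = 0.89)
d = 0.51

n = 2 · ((2.576 + 1.227) / 0.51)²
n = 2 · (7.457)²
n ≈ 111.21
Round up to the next whole number: n = 112 per group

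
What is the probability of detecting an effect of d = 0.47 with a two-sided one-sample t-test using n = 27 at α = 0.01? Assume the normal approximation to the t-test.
Power ≈ 0.45

Power calculation (one-sample t-test, normal approximation):
z_β = d · √n - z_{α/2}
z_β = 0.47 · √27 - 2.576
z_β = 0.47 · 5.196 - 2.576
z_β = -0.134

Power = Φ(z_β) = Φ(-0.134) ≈ 0.447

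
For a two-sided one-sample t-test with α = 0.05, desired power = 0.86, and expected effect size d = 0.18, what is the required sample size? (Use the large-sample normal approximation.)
n = 286

Sample size formula (one-sample t-test, normal approximation):
n = ((z_{α/2} + z_β) / d)²

z_{α/2} = 1.960 (for α = 0.05, two-sided)
z_β = 1.080 (for power = 0.86)
d = 0.18

n = ((1.960 + 1.080) / 0.18)²
n = (16.889)²
n ≈ 285.24
Round up to the next whole number: n = 286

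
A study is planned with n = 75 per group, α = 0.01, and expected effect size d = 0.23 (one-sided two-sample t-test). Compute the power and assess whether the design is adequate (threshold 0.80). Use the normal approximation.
Power ≈ 0.18; the study is underpowered (power < 0.80)

Power calculation (two-sample t-test, normal approximation):
z_β = d · √(n/2) - z_α
z_β = 0.23 · √(75/2) - 2.326
z_β = 0.23 · 6.124 - 2.326
z_β = -0.918

Power = Φ(z_β) = Φ(-0.918) ≈ 0.179

Effect size d = 0.23 is small by Cohen's convention (0.2/0.5/0.8).

Threshold: power ≥ 0.80 is conventionally adequate.
Power ≈ 0.18 → the study is underpowered (power < 0.80).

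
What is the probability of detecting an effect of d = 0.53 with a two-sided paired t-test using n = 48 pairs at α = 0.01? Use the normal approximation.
Power ≈ 0.86

Power calculation (paired t-test, normal approximation):
z_β = d · √n - z_{α/2}
z_β = 0.53 · √48 - 2.576
z_β = 0.53 · 6.928 - 2.576
z_β = 1.096

Power = Φ(z_β) = Φ(1.096) ≈ 0.863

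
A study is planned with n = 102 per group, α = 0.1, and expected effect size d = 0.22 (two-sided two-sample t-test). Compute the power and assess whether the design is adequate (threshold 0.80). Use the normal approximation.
Power ≈ 0.47; the study is underpowered (power < 0.80)

Power calculation (two-sample t-test, normal approximation):
z_β = d · √(n/2) - z_{α/2}
z_β = 0.22 · √(102/2) - 1.645
z_β = 0.22 · 7.141 - 1.645
z_β = -0.074

Power = Φ(z_β) = Φ(-0.074) ≈ 0.471

Effect size d = 0.22 is small by Cohen's convention (0.2/0.5/0.8).

Threshold: power ≥ 0.80 is conventionally adequate.
Power ≈ 0.47 → the study is underpowered (power < 0.80).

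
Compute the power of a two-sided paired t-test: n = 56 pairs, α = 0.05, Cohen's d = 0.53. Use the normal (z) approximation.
Power ≈ 0.98

Power calculation (paired t-test, normal approximation):
z_β = d · √n - z_{α/2}
z_β = 0.53 · √56 - 1.960
z_β = 0.53 · 7.483 - 1.960
z_β = 2.006

Power = Φ(z_β) = Φ(2.006) ≈ 0.978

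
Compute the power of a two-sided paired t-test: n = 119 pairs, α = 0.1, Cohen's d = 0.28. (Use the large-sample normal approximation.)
Power ≈ 0.92

Power calculation (paired t-test, normal approximation):
z_β = d · √n - z_{α/2}
z_β = 0.28 · √119 - 1.645
z_β = 0.28 · 10.909 - 1.645
z_β = 1.410

Power = Φ(z_β) = Φ(1.410) ≈ 0.921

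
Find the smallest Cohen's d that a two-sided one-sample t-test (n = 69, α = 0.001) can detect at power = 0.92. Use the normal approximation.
d ≈ 0.57

Minimum detectable effect (one-sample t-test, normal approximation):
d = (z_{α/2} + z_β) / √n
d = (3.291 + 1.405) / √69
d = 4.696 / 8.307
d ≈ 0.57

By Cohen's convention (0.2 small / 0.5 medium / 0.8 large): medium effect.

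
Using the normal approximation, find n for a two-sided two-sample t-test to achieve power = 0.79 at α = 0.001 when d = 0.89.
n = 43 per group

Sample size formula (two-sample t-test, normal approximation):
n = 2 · ((z_{α/2} + z_β) / d)²

z_{α/2} = 3.291 (for α = 0.001, two-sided)
z_β = 0.806 (for power = 0.79)
d = 0.89

n = 2 · ((3.291 + 0.806) / 0.89)²
n = 2 · (4.603)²
n ≈ 42.38
Round up to the next whole number: n = 43 per group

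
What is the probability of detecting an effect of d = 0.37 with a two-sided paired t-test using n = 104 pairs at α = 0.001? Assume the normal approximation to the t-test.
Power ≈ 0.69

Power calculation (paired t-test, normal approximation):
z_β = d · √n - z_{α/2}
z_β = 0.37 · √104 - 3.291
z_β = 0.37 · 10.198 - 3.291
z_β = 0.483

Power = Φ(z_β) = Φ(0.483) ≈ 0.685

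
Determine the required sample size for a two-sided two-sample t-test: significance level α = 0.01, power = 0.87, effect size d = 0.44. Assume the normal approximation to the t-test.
n = 142 per group

Sample size formula (two-sample t-test, normal approximation):
n = 2 · ((z_{α/2} + z_β) / d)²

z_{α/2} = 2.576 (for α = 0.01, two-sided)
z_β = 1.126 (for power = 0.87)
d = 0.44

n = 2 · ((2.576 + 1.126) / 0.44)²
n = 2 · (8.414)²
n ≈ 141.59
Round up to the next whole number: n = 142 per group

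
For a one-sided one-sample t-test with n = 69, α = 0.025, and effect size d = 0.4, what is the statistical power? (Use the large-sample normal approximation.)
Power ≈ 0.91

Power calculation (one-sample t-test, normal approximation):
z_β = d · √n - z_α
z_β = 0.4 · √69 - 1.960
z_β = 0.4 · 8.307 - 1.960
z_β = 1.363

Power = Φ(z_β) = Φ(1.363) ≈ 0.914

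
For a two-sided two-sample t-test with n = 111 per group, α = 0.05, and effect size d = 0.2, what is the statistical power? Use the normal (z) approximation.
Power ≈ 0.32

Power calculation (two-sample t-test, normal approximation):
z_β = d · √(n/2) - z_{α/2}
z_β = 0.2 · √(111/2) - 1.960
z_β = 0.2 · 7.450 - 1.960
z_β = -0.470

Power = Φ(z_β) = Φ(-0.470) ≈ 0.319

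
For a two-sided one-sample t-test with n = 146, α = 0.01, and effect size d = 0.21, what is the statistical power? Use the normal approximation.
Power ≈ 0.48

Power calculation (one-sample t-test, normal approximation):
z_β = d · √n - z_{α/2}
z_β = 0.21 · √146 - 2.576
z_β = 0.21 · 12.083 - 2.576
z_β = -0.038

Power = Φ(z_β) = Φ(-0.038) ≈ 0.485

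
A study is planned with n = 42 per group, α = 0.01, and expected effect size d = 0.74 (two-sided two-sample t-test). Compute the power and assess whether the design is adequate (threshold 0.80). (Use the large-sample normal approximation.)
Power ≈ 0.79; the study is underpowered (power < 0.80)

Power calculation (two-sample t-test, normal approximation):
z_β = d · √(n/2) - z_{α/2}
z_β = 0.74 · √(42/2) - 2.576
z_β = 0.74 · 4.583 - 2.576
z_β = 0.815

Power = Φ(z_β) = Φ(0.815) ≈ 0.793

Effect size d = 0.74 is medium by Cohen's convention (0.2/0.5/0.8).

Threshold: power ≥ 0.80 is conventionally adequate.
Power ≈ 0.79 → the study is underpowered (power < 0.80).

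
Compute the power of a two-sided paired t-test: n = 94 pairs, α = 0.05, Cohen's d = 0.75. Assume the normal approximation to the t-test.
Power ≈ 1.00

Power calculation (paired t-test, normal approximation):
z_β = d · √n - z_{α/2}
z_β = 0.75 · √94 - 1.960
z_β = 0.75 · 9.695 - 1.960
z_β = 5.312

Power = Φ(z_β) = Φ(5.312) ≈ 1.000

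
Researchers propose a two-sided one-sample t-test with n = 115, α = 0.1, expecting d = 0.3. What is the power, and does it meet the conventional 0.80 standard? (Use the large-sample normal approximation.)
Power ≈ 0.94; the study is adequately powered (power ≥ 0.80)

Power calculation (one-sample t-test, normal approximation):
z_β = d · √n - z_{α/2}
z_β = 0.3 · √115 - 1.645
z_β = 0.3 · 10.724 - 1.645
z_β = 1.572

Power = Φ(z_β) = Φ(1.572) ≈ 0.942

Effect size d = 0.3 is small by Cohen's convention (0.2/0.5/0.8).

Threshold: power ≥ 0.80 is conventionally adequate.
Power ≈ 0.94 → the study is adequately powered (power ≥ 0.80).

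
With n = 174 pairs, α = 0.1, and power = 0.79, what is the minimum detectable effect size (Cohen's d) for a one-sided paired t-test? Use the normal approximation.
d ≈ 0.16

Minimum detectable effect (paired t-test, normal approximation):
d = (z_α + z_β) / √n
d = (1.282 + 0.806) / √174
d = 2.088 / 13.191
d ≈ 0.16

By Cohen's convention (0.2 small / 0.5 medium / 0.8 large): very small effect.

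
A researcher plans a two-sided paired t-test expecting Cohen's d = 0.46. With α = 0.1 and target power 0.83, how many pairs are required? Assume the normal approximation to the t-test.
n = 32 pairs

Sample size formula (paired t-test, normal approximation):
n = ((z_{α/2} + z_β) / d)²

z_{α/2} = 1.645 (for α = 0.1, two-sided)
z_β = 0.954 (for power = 0.83)
d = 0.46

n = ((1.645 + 0.954) / 0.46)²
n = (5.650)²
n ≈ 31.92
Round up to the next whole number: n = 32 pairs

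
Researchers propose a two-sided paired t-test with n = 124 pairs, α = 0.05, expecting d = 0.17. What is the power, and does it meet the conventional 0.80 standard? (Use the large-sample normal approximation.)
Power ≈ 0.47; the study is underpowered (power < 0.80)

Power calculation (paired t-test, normal approximation):
z_β = d · √n - z_{α/2}
z_β = 0.17 · √124 - 1.960
z_β = 0.17 · 11.136 - 1.960
z_β = -0.067

Power = Φ(z_β) = Φ(-0.067) ≈ 0.473

Effect size d = 0.17 is very small by Cohen's convention (0.2/0.5/0.8).

Threshold: power ≥ 0.80 is conventionally adequate.
Power ≈ 0.47 → the study is underpowered (power < 0.80).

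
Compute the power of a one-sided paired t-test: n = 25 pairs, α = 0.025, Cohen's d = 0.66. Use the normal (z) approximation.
Power ≈ 0.91

Power calculation (paired t-test, normal approximation):
z_β = d · √n - z_α
z_β = 0.66 · √25 - 1.960
z_β = 0.66 · 5.000 - 1.960
z_β = 1.340

Power = Φ(z_β) = Φ(1.340) ≈ 0.910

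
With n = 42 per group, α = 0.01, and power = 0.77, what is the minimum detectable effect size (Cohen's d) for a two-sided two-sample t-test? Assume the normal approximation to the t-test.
d ≈ 0.72

Minimum detectable effect (two-sample t-test, normal approximation):
d = (z_{α/2} + z_β) / √(n/2)
d = (2.576 + 0.739) / √(42/2)
d = 3.315 / 4.583
d ≈ 0.72

By Cohen's convention (0.2 small / 0.5 medium / 0.8 large): medium effect.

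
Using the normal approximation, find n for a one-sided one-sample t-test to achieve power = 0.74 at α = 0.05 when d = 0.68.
n = 12

Sample size formula (one-sample t-test, normal approximation):
n = ((z_α + z_β) / d)²

z_α = 1.645 (for α = 0.05, one-sided)
z_β = 0.643 (for power = 0.74)
d = 0.68

n = ((1.645 + 0.643) / 0.68)²
n = (3.365)²
n ≈ 11.32
Round up to the next whole number: n = 12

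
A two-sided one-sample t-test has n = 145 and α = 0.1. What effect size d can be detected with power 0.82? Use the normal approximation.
d ≈ 0.21

Minimum detectable effect (one-sample t-test, normal approximation):
d = (z_{α/2} + z_β) / √n
d = (1.645 + 0.915) / √145
d = 2.560 / 12.042
d ≈ 0.21

By Cohen's convention (0.2 small / 0.5 medium / 0.8 large): small effect.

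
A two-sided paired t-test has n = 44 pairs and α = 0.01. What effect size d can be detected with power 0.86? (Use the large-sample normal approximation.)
d ≈ 0.55

Minimum detectable effect (paired t-test, normal approximation):
d = (z_{α/2} + z_β) / √n
d = (2.576 + 1.080) / √44
d = 3.656 / 6.633
d ≈ 0.55

By Cohen's convention (0.2 small / 0.5 medium / 0.8 large): medium effect.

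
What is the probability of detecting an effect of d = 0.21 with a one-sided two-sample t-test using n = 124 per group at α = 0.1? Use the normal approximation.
Power ≈ 0.65

Power calculation (two-sample t-test, normal approximation):
z_β = d · √(n/2) - z_α
z_β = 0.21 · √(124/2) - 1.282
z_β = 0.21 · 7.874 - 1.282
z_β = 0.372

Power = Φ(z_β) = Φ(0.372) ≈ 0.645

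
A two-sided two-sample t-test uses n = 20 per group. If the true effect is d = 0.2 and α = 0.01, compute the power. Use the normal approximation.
Power ≈ 0.03

Power calculation (two-sample t-test, normal approximation):
z_β = d · √(n/2) - z_{α/2}
z_β = 0.2 · √(20/2) - 2.576
z_β = 0.2 · 3.162 - 2.576
z_β = -1.943

Power = Φ(z_β) = Φ(-1.943) ≈ 0.026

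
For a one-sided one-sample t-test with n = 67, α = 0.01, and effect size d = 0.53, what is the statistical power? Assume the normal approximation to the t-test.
Power ≈ 0.98

Power calculation (one-sample t-test, normal approximation):
z_β = d · √n - z_α
z_β = 0.53 · √67 - 2.326
z_β = 0.53 · 8.185 - 2.326
z_β = 2.012

Power = Φ(z_β) = Φ(2.012) ≈ 0.978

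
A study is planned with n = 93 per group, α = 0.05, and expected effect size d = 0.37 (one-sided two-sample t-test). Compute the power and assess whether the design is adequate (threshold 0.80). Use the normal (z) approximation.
Power ≈ 0.81; the study is adequately powered (power ≥ 0.80)

Power calculation (two-sample t-test, normal approximation):
z_β = d · √(n/2) - z_α
z_β = 0.37 · √(93/2) - 1.645
z_β = 0.37 · 6.819 - 1.645
z_β = 0.878

Power = Φ(z_β) = Φ(0.878) ≈ 0.810

Effect size d = 0.37 is small by Cohen's convention (0.2/0.5/0.8).

Threshold: power ≥ 0.80 is conventionally adequate.
Power ≈ 0.81 → the study is adequately powered (power ≥ 0.80).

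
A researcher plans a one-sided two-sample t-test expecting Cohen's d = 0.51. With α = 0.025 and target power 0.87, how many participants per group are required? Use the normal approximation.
n = 74 per group

Sample size formula (two-sample t-test, normal approximation):
n = 2 · ((z_α + z_β) / d)²

z_α = 1.960 (for α = 0.025, one-sided)
z_β = 1.126 (for power = 0.87)
d = 0.51

n = 2 · ((1.960 + 1.126) / 0.51)²
n = 2 · (6.051)²
n ≈ 73.23
Round up to the next whole number: n = 74 per group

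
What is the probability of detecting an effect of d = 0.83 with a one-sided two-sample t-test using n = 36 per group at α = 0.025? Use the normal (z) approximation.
Power ≈ 0.94

Power calculation (two-sample t-test, normal approximation):
z_β = d · √(n/2) - z_α
z_β = 0.83 · √(36/2) - 1.960
z_β = 0.83 · 4.243 - 1.960
z_β = 1.561

Power = Φ(z_β) = Φ(1.561) ≈ 0.941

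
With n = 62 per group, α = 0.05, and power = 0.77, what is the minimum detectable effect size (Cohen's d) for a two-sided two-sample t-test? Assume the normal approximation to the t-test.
d ≈ 0.48

Minimum detectable effect (two-sample t-test, normal approximation):
d = (z_{α/2} + z_β) / √(n/2)
d = (1.960 + 0.739) / √(62/2)
d = 2.699 / 5.568
d ≈ 0.48

By Cohen's convention (0.2 small / 0.5 medium / 0.8 large): small effect.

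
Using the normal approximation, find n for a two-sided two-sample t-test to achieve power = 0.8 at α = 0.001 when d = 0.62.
n = 89 per group

Sample size formula (two-sample t-test, normal approximation):
n = 2 · ((z_{α/2} + z_β) / d)²

z_{α/2} = 3.291 (for α = 0.001, two-sided)
z_β = 0.842 (for power = 0.8)
d = 0.62

n = 2 · ((3.291 + 0.842) / 0.62)²
n = 2 · (6.666)²
n ≈ 88.87
Round up to the next whole number: n = 89 per group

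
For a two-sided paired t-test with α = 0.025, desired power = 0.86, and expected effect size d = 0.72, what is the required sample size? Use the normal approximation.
n = 22 pairs

Sample size formula (paired t-test, normal approximation):
n = ((z_{α/2} + z_β) / d)²

z_{α/2} = 2.241 (for α = 0.025, two-sided)
z_β = 1.080 (for power = 0.86)
d = 0.72

n = ((2.241 + 1.080) / 0.72)²
n = (4.613)²
n ≈ 21.28
Round up to the next whole number: n = 22 pairs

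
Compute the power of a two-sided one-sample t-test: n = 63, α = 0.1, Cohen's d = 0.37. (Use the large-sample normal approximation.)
Power ≈ 0.90

Power calculation (one-sample t-test, normal approximation):
z_β = d · √n - z_{α/2}
z_β = 0.37 · √63 - 1.645
z_β = 0.37 · 7.937 - 1.645
z_β = 1.292

Power = Φ(z_β) = Φ(1.292) ≈ 0.902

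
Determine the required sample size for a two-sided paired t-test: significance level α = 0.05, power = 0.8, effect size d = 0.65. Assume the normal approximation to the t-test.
n = 19 pairs

Sample size formula (paired t-test, normal approximation):
n = ((z_{α/2} + z_β) / d)²

z_{α/2} = 1.960 (for α = 0.05, two-sided)
z_β = 0.842 (for power = 0.8)
d = 0.65

n = ((1.960 + 0.842) / 0.65)²
n = (4.311)²
n ≈ 18.58
Round up to the next whole number: n = 19 pairs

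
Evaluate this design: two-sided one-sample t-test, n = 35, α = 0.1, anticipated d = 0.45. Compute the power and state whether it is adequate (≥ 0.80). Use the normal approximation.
Power ≈ 0.85; the study is adequately powered (power ≥ 0.80)

Power calculation (one-sample t-test, normal approximation):
z_β = d · √n - z_{α/2}
z_β = 0.45 · √35 - 1.645
z_β = 0.45 · 5.916 - 1.645
z_β = 1.017

Power = Φ(z_β) = Φ(1.017) ≈ 0.846

Effect size d = 0.45 is small by Cohen's convention (0.2/0.5/0.8).

Threshold: power ≥ 0.80 is conventionally adequate.
Power ≈ 0.85 → the study is adequately powered (power ≥ 0.80).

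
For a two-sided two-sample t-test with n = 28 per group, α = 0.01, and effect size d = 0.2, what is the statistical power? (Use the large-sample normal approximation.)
Power ≈ 0.03

Power calculation (two-sample t-test, normal approximation):
z_β = d · √(n/2) - z_{α/2}
z_β = 0.2 · √(28/2) - 2.576
z_β = 0.2 · 3.742 - 2.576
z_β = -1.827

Power = Φ(z_β) = Φ(-1.827) ≈ 0.034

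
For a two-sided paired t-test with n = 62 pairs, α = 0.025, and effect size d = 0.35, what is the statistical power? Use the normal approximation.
Power ≈ 0.70

Power calculation (paired t-test, normal approximation):
z_β = d · √n - z_{α/2}
z_β = 0.35 · √62 - 2.241
z_β = 0.35 · 7.874 - 2.241
z_β = 0.515

Power = Φ(z_β) = Φ(0.515) ≈ 0.697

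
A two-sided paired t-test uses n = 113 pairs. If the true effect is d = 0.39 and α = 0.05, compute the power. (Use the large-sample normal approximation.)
Power ≈ 0.99

Power calculation (paired t-test, normal approximation):
z_β = d · √n - z_{α/2}
z_β = 0.39 · √113 - 1.960
z_β = 0.39 · 10.630 - 1.960
z_β = 2.186

Power = Φ(z_β) = Φ(2.186) ≈ 0.986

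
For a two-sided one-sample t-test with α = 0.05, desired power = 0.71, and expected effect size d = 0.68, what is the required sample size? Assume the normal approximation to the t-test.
n = 14

Sample size formula (one-sample t-test, normal approximation):
n = ((z_{α/2} + z_β) / d)²

z_{α/2} = 1.960 (for α = 0.05, two-sided)
z_β = 0.553 (for power = 0.71)
d = 0.68

n = ((1.960 + 0.553) / 0.68)²
n = (3.696)²
n ≈ 13.66
Round up to the next whole number: n = 14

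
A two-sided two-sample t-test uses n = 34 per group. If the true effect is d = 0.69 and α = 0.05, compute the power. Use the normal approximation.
Power ≈ 0.81

Power calculation (two-sample t-test, normal approximation):
z_β = d · √(n/2) - z_{α/2}
z_β = 0.69 · √(34/2) - 1.960
z_β = 0.69 · 4.123 - 1.960
z_β = 0.885

Power = Φ(z_β) = Φ(0.885) ≈ 0.812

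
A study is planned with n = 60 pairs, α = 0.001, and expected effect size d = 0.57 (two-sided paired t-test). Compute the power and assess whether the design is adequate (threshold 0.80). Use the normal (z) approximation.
Power ≈ 0.87; the study is adequately powered (power ≥ 0.80)

Power calculation (paired t-test, normal approximation):
z_β = d · √n - z_{α/2}
z_β = 0.57 · √60 - 3.291
z_β = 0.57 · 7.746 - 3.291
z_β = 1.125

Power = Φ(z_β) = Φ(1.125) ≈ 0.870

Effect size d = 0.57 is medium by Cohen's convention (0.2/0.5/0.8).

Threshold: power ≥ 0.80 is conventionally adequate.
Power ≈ 0.87 → the study is adequately powered (power ≥ 0.80).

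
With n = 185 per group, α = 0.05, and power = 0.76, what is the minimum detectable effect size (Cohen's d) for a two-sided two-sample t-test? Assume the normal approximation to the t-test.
d ≈ 0.28

Minimum detectable effect (two-sample t-test, normal approximation):
d = (z_{α/2} + z_β) / √(n/2)
d = (1.960 + 0.706) / √(185/2)
d = 2.666 / 9.618
d ≈ 0.28

By Cohen's convention (0.2 small / 0.5 medium / 0.8 large): small effect.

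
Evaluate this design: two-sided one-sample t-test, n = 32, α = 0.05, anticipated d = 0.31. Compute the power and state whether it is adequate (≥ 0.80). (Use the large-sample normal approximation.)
Power ≈ 0.42; the study is underpowered (power < 0.80)

Power calculation (one-sample t-test, normal approximation):
z_β = d · √n - z_{α/2}
z_β = 0.31 · √32 - 1.960
z_β = 0.31 · 5.657 - 1.960
z_β = -0.206

Power = Φ(z_β) = Φ(-0.206) ≈ 0.418

Effect size d = 0.31 is small by Cohen's convention (0.2/0.5/0.8).

Threshold: power ≥ 0.80 is conventionally adequate.
Power ≈ 0.42 → the study is underpowered (power < 0.80).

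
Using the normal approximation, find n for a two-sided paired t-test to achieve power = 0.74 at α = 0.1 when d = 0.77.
n = 9 pairs

Sample size formula (paired t-test, normal approximation):
n = ((z_{α/2} + z_β) / d)²

z_{α/2} = 1.645 (for α = 0.1, two-sided)
z_β = 0.643 (for power = 0.74)
d = 0.77

n = ((1.645 + 0.643) / 0.77)²
n = (2.971)²
n ≈ 8.83
Round up to the next whole number: n = 9 pairs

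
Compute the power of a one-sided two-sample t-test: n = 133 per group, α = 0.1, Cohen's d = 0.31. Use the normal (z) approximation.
Power ≈ 0.89

Power calculation (two-sample t-test, normal approximation):
z_β = d · √(n/2) - z_α
z_β = 0.31 · √(133/2) - 1.282
z_β = 0.31 · 8.155 - 1.282
z_β = 1.246

Power = Φ(z_β) = Φ(1.246) ≈ 0.894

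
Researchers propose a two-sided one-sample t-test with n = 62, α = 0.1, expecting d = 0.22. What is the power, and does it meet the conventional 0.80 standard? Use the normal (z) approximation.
Power ≈ 0.53; the study is underpowered (power < 0.80)

Power calculation (one-sample t-test, normal approximation):
z_β = d · √n - z_{α/2}
z_β = 0.22 · √62 - 1.645
z_β = 0.22 · 7.874 - 1.645
z_β = 0.087

Power = Φ(z_β) = Φ(0.087) ≈ 0.535

Effect size d = 0.22 is small by Cohen's convention (0.2/0.5/0.8).

Threshold: power ≥ 0.80 is conventionally adequate.
Power ≈ 0.53 → the study is underpowered (power < 0.80).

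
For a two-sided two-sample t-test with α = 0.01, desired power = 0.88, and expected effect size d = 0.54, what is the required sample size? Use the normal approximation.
n = 97 per group

Sample size formula (two-sample t-test, normal approximation):
n = 2 · ((z_{α/2} + z_β) / d)²

z_{α/2} = 2.576 (for α = 0.01, two-sided)
z_β = 1.175 (for power = 0.88)
d = 0.54

n = 2 · ((2.576 + 1.175) / 0.54)²
n = 2 · (6.946)²
n ≈ 96.49
Round up to the next whole number: n = 97 per group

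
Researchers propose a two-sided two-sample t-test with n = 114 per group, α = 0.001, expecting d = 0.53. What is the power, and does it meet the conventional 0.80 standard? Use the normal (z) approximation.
Power ≈ 0.76; the study is underpowered (power < 0.80)

Power calculation (two-sample t-test, normal approximation):
z_β = d · √(n/2) - z_{α/2}
z_β = 0.53 · √(114/2) - 3.291
z_β = 0.53 · 7.550 - 3.291
z_β = 0.711

Power = Φ(z_β) = Φ(0.711) ≈ 0.761

Effect size d = 0.53 is medium by Cohen's convention (0.2/0.5/0.8).

Threshold: power ≥ 0.80 is conventionally adequate.
Power ≈ 0.76 → the study is underpowered (power < 0.80).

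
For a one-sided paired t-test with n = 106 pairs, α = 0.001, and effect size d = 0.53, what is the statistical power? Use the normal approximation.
Power ≈ 0.99

Power calculation (paired t-test, normal approximation):
z_β = d · √n - z_α
z_β = 0.53 · √106 - 3.090
z_β = 0.53 · 10.296 - 3.090
z_β = 2.366

Power = Φ(z_β) = Φ(2.366) ≈ 0.991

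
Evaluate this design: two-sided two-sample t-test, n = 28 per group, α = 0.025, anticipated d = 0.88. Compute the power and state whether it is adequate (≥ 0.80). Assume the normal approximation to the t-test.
Power ≈ 0.85; the study is adequately powered (power ≥ 0.80)

Power calculation (two-sample t-test, normal approximation):
z_β = d · √(n/2) - z_{α/2}
z_β = 0.88 · √(28/2) - 2.241
z_β = 0.88 · 3.742 - 2.241
z_β = 1.051

Power = Φ(z_β) = Φ(1.051) ≈ 0.853

Effect size d = 0.88 is large by Cohen's convention (0.2/0.5/0.8).

Threshold: power ≥ 0.80 is conventionally adequate.
Power ≈ 0.85 → the study is adequately powered (power ≥ 0.80).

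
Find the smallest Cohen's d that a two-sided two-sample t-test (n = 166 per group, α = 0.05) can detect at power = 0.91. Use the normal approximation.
d ≈ 0.36

Minimum detectable effect (two-sample t-test, normal approximation):
d = (z_{α/2} + z_β) / √(n/2)
d = (1.960 + 1.341) / √(166/2)
d = 3.301 / 9.110
d ≈ 0.36

By Cohen's convention (0.2 small / 0.5 medium / 0.8 large): small effect.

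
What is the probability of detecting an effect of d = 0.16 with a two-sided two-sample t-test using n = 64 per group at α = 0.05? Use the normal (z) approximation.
Power ≈ 0.15

Power calculation (two-sample t-test, normal approximation):
z_β = d · √(n/2) - z_{α/2}
z_β = 0.16 · √(64/2) - 1.960
z_β = 0.16 · 5.657 - 1.960
z_β = -1.055

Power = Φ(z_β) = Φ(-1.055) ≈ 0.146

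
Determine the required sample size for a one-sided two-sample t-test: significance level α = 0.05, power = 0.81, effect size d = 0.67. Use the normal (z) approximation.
n = 29 per group

Sample size formula (two-sample t-test, normal approximation):
n = 2 · ((z_α + z_β) / d)²

z_α = 1.645 (for α = 0.05, one-sided)
z_β = 0.878 (for power = 0.81)
d = 0.67

n = 2 · ((1.645 + 0.878) / 0.67)²
n = 2 · (3.766)²
n ≈ 28.37
Round up to the next whole number: n = 29 per group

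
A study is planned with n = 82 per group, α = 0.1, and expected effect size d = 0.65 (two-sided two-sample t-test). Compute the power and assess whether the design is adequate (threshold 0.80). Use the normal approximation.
Power ≈ 0.99; the study is adequately powered (power ≥ 0.80)

Power calculation (two-sample t-test, normal approximation):
z_β = d · √(n/2) - z_{α/2}
z_β = 0.65 · √(82/2) - 1.645
z_β = 0.65 · 6.403 - 1.645
z_β = 2.517

Power = Φ(z_β) = Φ(2.517) ≈ 0.994

Effect size d = 0.65 is medium by Cohen's convention (0.2/0.5/0.8).

Threshold: power ≥ 0.80 is conventionally adequate.
Power ≈ 0.99 → the study is adequately powered (power ≥ 0.80).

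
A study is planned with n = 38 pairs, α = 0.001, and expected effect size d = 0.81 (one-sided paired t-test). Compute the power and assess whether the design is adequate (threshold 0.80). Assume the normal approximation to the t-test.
Power ≈ 0.97; the study is adequately powered (power ≥ 0.80)

Power calculation (paired t-test, normal approximation):
z_β = d · √n - z_α
z_β = 0.81 · √38 - 3.090
z_β = 0.81 · 6.164 - 3.090
z_β = 1.903

Power = Φ(z_β) = Φ(1.903) ≈ 0.971

Effect size d = 0.81 is large by Cohen's convention (0.2/0.5/0.8).

Threshold: power ≥ 0.80 is conventionally adequate.
Power ≈ 0.97 → the study is adequately powered (power ≥ 0.80).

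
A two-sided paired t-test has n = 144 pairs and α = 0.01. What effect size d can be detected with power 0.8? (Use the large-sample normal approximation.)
d ≈ 0.28

Minimum detectable effect (paired t-test, normal approximation):
d = (z_{α/2} + z_β) / √n
d = (2.576 + 0.842) / √144
d = 3.417 / 12.000
d ≈ 0.28

By Cohen's convention (0.2 small / 0.5 medium / 0.8 large): small effect.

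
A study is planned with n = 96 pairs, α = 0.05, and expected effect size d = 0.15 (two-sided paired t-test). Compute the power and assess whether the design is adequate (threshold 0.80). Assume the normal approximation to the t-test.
Power ≈ 0.31; the study is underpowered (power < 0.80)

Power calculation (paired t-test, normal approximation):
z_β = d · √n - z_{α/2}
z_β = 0.15 · √96 - 1.960
z_β = 0.15 · 9.798 - 1.960
z_β = -0.490

Power = Φ(z_β) = Φ(-0.490) ≈ 0.312

Effect size d = 0.15 is very small by Cohen's convention (0.2/0.5/0.8).

Threshold: power ≥ 0.80 is conventionally adequate.
Power ≈ 0.31 → the study is underpowered (power < 0.80).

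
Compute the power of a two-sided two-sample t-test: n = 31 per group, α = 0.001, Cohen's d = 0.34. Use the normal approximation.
Power ≈ 0.03

Power calculation (two-sample t-test, normal approximation):
z_β = d · √(n/2) - z_{α/2}
z_β = 0.34 · √(31/2) - 3.291
z_β = 0.34 · 3.937 - 3.291
z_β = -1.952

Power = Φ(z_β) = Φ(-1.952) ≈ 0.025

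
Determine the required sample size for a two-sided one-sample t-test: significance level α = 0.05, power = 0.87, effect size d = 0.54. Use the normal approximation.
n = 33

Sample size formula (one-sample t-test, normal approximation):
n = ((z_{α/2} + z_β) / d)²

z_{α/2} = 1.960 (for α = 0.05, two-sided)
z_β = 1.126 (for power = 0.87)
d = 0.54

n = ((1.960 + 1.126) / 0.54)²
n = (5.715)²
n ≈ 32.66
Round up to the next whole number: n = 33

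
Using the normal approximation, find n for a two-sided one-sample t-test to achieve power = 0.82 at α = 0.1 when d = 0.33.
n = 61

Sample size formula (one-sample t-test, normal approximation):
n = ((z_{α/2} + z_β) / d)²

z_{α/2} = 1.645 (for α = 0.1, two-sided)
z_β = 0.915 (for power = 0.82)
d = 0.33

n = ((1.645 + 0.915) / 0.33)²
n = (7.758)²
n ≈ 60.19
Round up to the next whole number: n = 61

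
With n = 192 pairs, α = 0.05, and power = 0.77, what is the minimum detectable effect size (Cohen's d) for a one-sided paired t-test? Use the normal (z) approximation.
d ≈ 0.17

Minimum detectable effect (paired t-test, normal approximation):
d = (z_α + z_β) / √n
d = (1.645 + 0.739) / √192
d = 2.384 / 13.856
d ≈ 0.17

By Cohen's convention (0.2 small / 0.5 medium / 0.8 large): very small effect.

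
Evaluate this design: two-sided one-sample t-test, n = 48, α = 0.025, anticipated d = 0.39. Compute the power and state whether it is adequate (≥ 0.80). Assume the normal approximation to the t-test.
Power ≈ 0.68; the study is underpowered (power < 0.80)

Power calculation (one-sample t-test, normal approximation):
z_β = d · √n - z_{α/2}
z_β = 0.39 · √48 - 2.241
z_β = 0.39 · 6.928 - 2.241
z_β = 0.461

Power = Φ(z_β) = Φ(0.461) ≈ 0.677

Effect size d = 0.39 is small by Cohen's convention (0.2/0.5/0.8).

Threshold: power ≥ 0.80 is conventionally adequate.
Power ≈ 0.68 → the study is underpowered (power < 0.80).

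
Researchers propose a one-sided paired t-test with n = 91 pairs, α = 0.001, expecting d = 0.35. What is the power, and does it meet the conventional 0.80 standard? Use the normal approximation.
Power ≈ 0.60; the study is underpowered (power < 0.80)

Power calculation (paired t-test, normal approximation):
z_β = d · √n - z_α
z_β = 0.35 · √91 - 3.090
z_β = 0.35 · 9.539 - 3.090
z_β = 0.249

Power = Φ(z_β) = Φ(0.249) ≈ 0.598

Effect size d = 0.35 is small by Cohen's convention (0.2/0.5/0.8).

Threshold: power ≥ 0.80 is conventionally adequate.
Power ≈ 0.60 → the study is underpowered (power < 0.80).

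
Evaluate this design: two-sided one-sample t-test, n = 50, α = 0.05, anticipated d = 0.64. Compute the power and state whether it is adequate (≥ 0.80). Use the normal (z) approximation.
Power ≈ 0.99; the study is adequately powered (power ≥ 0.80)

Power calculation (one-sample t-test, normal approximation):
z_β = d · √n - z_{α/2}
z_β = 0.64 · √50 - 1.960
z_β = 0.64 · 7.071 - 1.960
z_β = 2.566

Power = Φ(z_β) = Φ(2.566) ≈ 0.995

Effect size d = 0.64 is medium by Cohen's convention (0.2/0.5/0.8).

Threshold: power ≥ 0.80 is conventionally adequate.
Power ≈ 0.99 → the study is adequately powered (power ≥ 0.80).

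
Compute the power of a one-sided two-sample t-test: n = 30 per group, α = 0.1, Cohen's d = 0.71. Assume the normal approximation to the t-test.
Power ≈ 0.93

Power calculation (two-sample t-test, normal approximation):
z_β = d · √(n/2) - z_α
z_β = 0.71 · √(30/2) - 1.282
z_β = 0.71 · 3.873 - 1.282
z_β = 1.468

Power = Φ(z_β) = Φ(1.468) ≈ 0.929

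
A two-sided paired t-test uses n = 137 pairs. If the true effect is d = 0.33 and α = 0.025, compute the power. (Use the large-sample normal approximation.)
Power ≈ 0.95

Power calculation (paired t-test, normal approximation):
z_β = d · √n - z_{α/2}
z_β = 0.33 · √137 - 2.241
z_β = 0.33 · 11.705 - 2.241
z_β = 1.621

Power = Φ(z_β) = Φ(1.621) ≈ 0.948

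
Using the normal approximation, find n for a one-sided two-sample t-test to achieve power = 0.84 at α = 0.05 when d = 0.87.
n = 19 per group

Sample size formula (two-sample t-test, normal approximation):
n = 2 · ((z_α + z_β) / d)²

z_α = 1.645 (for α = 0.05, one-sided)
z_β = 0.994 (for power = 0.84)
d = 0.87

n = 2 · ((1.645 + 0.994) / 0.87)²
n = 2 · (3.033)²
n ≈ 18.40
Round up to the next whole number: n = 19 per group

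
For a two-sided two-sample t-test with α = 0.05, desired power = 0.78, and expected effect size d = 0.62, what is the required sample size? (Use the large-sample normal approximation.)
n = 39 per group

Sample size formula (two-sample t-test, normal approximation):
n = 2 · ((z_{α/2} + z_β) / d)²

z_{α/2} = 1.960 (for α = 0.05, two-sided)
z_β = 0.772 (for power = 0.78)
d = 0.62

n = 2 · ((1.960 + 0.772) / 0.62)²
n = 2 · (4.406)²
n ≈ 38.83
Round up to the next whole number: n = 39 per group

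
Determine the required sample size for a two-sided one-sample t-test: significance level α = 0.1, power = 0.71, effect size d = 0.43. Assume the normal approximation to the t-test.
n = 27

Sample size formula (one-sample t-test, normal approximation):
n = ((z_{α/2} + z_β) / d)²

z_{α/2} = 1.645 (for α = 0.1, two-sided)
z_β = 0.553 (for power = 0.71)
d = 0.43

n = ((1.645 + 0.553) / 0.43)²
n = (5.112)²
n ≈ 26.13
Round up to the next whole number: n = 27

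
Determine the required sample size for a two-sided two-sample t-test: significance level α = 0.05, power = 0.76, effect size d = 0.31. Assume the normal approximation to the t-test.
n = 148 per group

Sample size formula (two-sample t-test, normal approximation):
n = 2 · ((z_{α/2} + z_β) / d)²

z_{α/2} = 1.960 (for α = 0.05, two-sided)
z_β = 0.706 (for power = 0.76)
d = 0.31

n = 2 · ((1.960 + 0.706) / 0.31)²
n = 2 · (8.600)²
n ≈ 147.92
Round up to the next whole number: n = 148 per group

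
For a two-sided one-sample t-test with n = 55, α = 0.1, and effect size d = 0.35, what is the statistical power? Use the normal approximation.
Power ≈ 0.83

Power calculation (one-sample t-test, normal approximation):
z_β = d · √n - z_{α/2}
z_β = 0.35 · √55 - 1.645
z_β = 0.35 · 7.416 - 1.645
z_β = 0.951

Power = Φ(z_β) = Φ(0.951) ≈ 0.829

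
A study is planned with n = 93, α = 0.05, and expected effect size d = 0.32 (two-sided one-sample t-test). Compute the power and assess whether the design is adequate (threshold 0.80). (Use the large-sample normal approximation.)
Power ≈ 0.87; the study is adequately powered (power ≥ 0.80)

Power calculation (one-sample t-test, normal approximation):
z_β = d · √n - z_{α/2}
z_β = 0.32 · √93 - 1.960
z_β = 0.32 · 9.644 - 1.960
z_β = 1.126

Power = Φ(z_β) = Φ(1.126) ≈ 0.870

Effect size d = 0.32 is small by Cohen's convention (0.2/0.5/0.8).

Threshold: power ≥ 0.80 is conventionally adequate.
Power ≈ 0.87 → the study is adequately powered (power ≥ 0.80).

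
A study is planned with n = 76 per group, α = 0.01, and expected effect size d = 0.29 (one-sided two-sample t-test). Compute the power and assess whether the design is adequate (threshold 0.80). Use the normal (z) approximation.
Power ≈ 0.30; the study is underpowered (power < 0.80)

Power calculation (two-sample t-test, normal approximation):
z_β = d · √(n/2) - z_α
z_β = 0.29 · √(76/2) - 2.326
z_β = 0.29 · 6.164 - 2.326
z_β = -0.539

Power = Φ(z_β) = Φ(-0.539) ≈ 0.295

Effect size d = 0.29 is small by Cohen's convention (0.2/0.5/0.8).

Threshold: power ≥ 0.80 is conventionally adequate.
Power ≈ 0.30 → the study is underpowered (power < 0.80).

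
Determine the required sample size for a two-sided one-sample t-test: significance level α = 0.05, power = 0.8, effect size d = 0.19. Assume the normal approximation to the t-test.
n = 218

Sample size formula (one-sample t-test, normal approximation):
n = ((z_{α/2} + z_β) / d)²

z_{α/2} = 1.960 (for α = 0.05, two-sided)
z_β = 0.842 (for power = 0.8)
d = 0.19

n = ((1.960 + 0.842) / 0.19)²
n = (14.747)²
n ≈ 217.47
Round up to the next whole number: n = 218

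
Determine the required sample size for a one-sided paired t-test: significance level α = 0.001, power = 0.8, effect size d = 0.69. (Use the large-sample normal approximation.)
n = 33 pairs

Sample size formula (paired t-test, normal approximation):
n = ((z_α + z_β) / d)²

z_α = 3.090 (for α = 0.001, one-sided)
z_β = 0.842 (for power = 0.8)
d = 0.69

n = ((3.090 + 0.842) / 0.69)²
n = (5.699)²
n ≈ 32.48
Round up to the next whole number: n = 33 pairs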